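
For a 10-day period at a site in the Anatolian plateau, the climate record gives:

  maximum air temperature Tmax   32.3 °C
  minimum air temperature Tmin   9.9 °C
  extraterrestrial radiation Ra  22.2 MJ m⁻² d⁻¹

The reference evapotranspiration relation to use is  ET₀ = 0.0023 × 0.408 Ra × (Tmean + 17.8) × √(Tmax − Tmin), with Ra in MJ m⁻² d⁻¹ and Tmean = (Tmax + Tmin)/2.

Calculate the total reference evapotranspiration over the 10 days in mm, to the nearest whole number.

Tmean = (32.3 + 9.9)/2 = 21.10 °C
0.408 Ra = 0.408 × 22.2 = 9.0576 mm/d equivalent
ET₀ = 0.0023 × 9.0576 × (21.10 + 17.8) × √22.4 = 0.0023 × 9.0576 × 38.90 × 4.7329 = 3.8355 mm/d
Over 10 days: 3.8355 × 10 = 38.355 mm

38 mm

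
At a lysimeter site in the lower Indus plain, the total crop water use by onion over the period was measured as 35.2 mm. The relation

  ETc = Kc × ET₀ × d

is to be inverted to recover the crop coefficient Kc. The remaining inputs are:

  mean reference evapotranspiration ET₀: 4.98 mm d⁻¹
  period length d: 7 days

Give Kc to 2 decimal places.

1.01

ETc = Kc × ET₀ × d  ⇒  Kc = ETc / (ET₀ × d)
Kc = 35.2 / (4.98 × 7) = 35.2 / 34.86 = 1.0098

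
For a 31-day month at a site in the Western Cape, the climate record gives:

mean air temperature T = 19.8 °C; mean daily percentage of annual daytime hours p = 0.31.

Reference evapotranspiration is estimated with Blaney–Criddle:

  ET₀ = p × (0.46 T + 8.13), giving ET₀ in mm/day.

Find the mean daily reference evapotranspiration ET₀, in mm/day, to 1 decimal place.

ET₀ = 0.31 × (0.46 × 19.8 + 8.13) = 0.31 × 17.238 = 5.3438 mm/d

5.3 mm/day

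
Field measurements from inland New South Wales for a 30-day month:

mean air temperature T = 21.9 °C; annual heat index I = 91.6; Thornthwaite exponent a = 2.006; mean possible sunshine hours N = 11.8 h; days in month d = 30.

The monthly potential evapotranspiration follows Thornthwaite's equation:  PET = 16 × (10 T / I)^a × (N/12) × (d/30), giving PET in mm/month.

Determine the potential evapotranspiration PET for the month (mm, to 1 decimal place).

90.4 mm

10T/I = 10 × 21.9 / 91.6 = 2.3908
(10T/I)^a = 2.3908^2.006 = 5.7459
Uncorrected PET = 16 × 5.7459 = 91.934 mm
Correction = (N/12)(d/30) = (11.8/12)(30/30) = 0.9833
PET = 91.934 × 0.9833 = 90.399 mm/month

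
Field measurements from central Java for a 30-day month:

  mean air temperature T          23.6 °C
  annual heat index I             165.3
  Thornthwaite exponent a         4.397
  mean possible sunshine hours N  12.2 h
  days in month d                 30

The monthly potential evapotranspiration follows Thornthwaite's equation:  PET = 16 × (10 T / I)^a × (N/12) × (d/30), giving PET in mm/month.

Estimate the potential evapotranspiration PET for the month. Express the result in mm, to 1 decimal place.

77.8 mm

10T/I = 10 × 23.6 / 165.3 = 1.4277
(10T/I)^a = 1.4277^4.397 = 4.7856
Uncorrected PET = 16 × 4.7856 = 76.570 mm
Correction = (N/12)(d/30) = (12.2/12)(30/30) = 1.0167
PET = 76.570 × 1.0167 = 77.849 mm/month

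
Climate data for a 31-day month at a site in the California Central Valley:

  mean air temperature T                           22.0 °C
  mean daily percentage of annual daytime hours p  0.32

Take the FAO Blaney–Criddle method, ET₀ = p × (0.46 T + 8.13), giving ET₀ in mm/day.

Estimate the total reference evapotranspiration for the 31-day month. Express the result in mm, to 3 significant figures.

ET₀ = 0.32 × (0.46 × 22.0 + 8.13) = 0.32 × 18.250 = 5.8400 mm/d
Monthly total = 5.8400 × 31 = 181.040 mm

181 mm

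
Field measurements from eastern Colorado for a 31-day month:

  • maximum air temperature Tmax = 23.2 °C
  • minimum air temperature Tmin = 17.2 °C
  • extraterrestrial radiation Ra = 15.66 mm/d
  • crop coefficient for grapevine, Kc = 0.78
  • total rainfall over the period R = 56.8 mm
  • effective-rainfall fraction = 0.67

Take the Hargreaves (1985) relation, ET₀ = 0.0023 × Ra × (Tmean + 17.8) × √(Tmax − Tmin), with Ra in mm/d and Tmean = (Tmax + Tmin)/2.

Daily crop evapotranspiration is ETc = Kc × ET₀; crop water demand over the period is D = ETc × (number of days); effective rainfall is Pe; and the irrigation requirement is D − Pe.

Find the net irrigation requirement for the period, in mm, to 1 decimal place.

43.0 mm

Tmean = (23.2 + 17.2)/2 = 20.20 °C
ET₀ = 0.0023 × 15.66 × (20.20 + 17.8) × √6.0 = 0.0023 × 15.66 × 38.00 × 2.4495 = 3.3526 mm/d
ETc = Kc × ET₀ = 0.78 × 3.3526 = 2.6150 mm/d
Crop demand D = ETc × 31 d = 2.6150 × 31 = 81.065 mm
Pe = 0.67 × 56.8 = 38.056 mm
D − Pe = 81.065 − 38.056 = 43.009 mm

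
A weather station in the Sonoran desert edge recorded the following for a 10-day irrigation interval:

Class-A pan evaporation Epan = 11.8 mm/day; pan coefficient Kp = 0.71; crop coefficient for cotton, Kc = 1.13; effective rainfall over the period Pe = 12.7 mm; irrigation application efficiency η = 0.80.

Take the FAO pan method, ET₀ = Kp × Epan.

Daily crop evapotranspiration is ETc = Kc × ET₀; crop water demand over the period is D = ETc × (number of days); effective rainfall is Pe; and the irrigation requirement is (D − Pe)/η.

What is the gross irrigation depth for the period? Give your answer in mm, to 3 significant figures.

102 mm

ET₀ = 0.71 × 11.8 = 8.3780 mm/d
ETc = Kc × ET₀ = 1.13 × 8.3780 = 9.4671 mm/d
Crop demand D = ETc × 10 d = 9.4671 × 10 = 94.671 mm
D − Pe = 94.671 − 12.7 = 81.971 mm
Gross irrigation = 81.971 / 0.80 = 102.464 mm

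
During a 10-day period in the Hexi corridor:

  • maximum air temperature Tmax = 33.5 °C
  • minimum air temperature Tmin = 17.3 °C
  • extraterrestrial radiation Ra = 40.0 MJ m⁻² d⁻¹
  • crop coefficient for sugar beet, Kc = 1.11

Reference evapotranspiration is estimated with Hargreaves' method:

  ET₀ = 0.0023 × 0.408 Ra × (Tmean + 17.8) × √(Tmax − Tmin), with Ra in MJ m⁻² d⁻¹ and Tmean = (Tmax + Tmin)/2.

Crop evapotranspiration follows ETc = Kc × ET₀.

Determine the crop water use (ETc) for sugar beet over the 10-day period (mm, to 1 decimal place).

72.4 mm

Tmean = (33.5 + 17.3)/2 = 25.40 °C
0.408 Ra = 0.408 × 40.0 = 16.3200 mm/d equivalent
ET₀ = 0.0023 × 16.3200 × (25.40 + 17.8) × √16.2 = 0.0023 × 16.3200 × 43.20 × 4.0249 = 6.5266 mm/d
ETc = Kc × ET₀ = 1.11 × 6.5266 = 7.2445 mm/d
Over 10 days: 7.2445 × 10 = 72.445 mm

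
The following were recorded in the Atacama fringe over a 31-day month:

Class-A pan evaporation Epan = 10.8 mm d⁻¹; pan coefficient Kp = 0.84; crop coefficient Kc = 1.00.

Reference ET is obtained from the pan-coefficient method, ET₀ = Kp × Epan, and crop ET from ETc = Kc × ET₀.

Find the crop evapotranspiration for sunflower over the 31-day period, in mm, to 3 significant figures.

ET₀ = 0.84 × 10.8 = 9.0720 mm/d
ETc = Kc × ET₀ = 1.00 × 9.0720 = 9.0720 mm/d
Over 31 days: 9.0720 × 31 = 281.232 mm

281 mm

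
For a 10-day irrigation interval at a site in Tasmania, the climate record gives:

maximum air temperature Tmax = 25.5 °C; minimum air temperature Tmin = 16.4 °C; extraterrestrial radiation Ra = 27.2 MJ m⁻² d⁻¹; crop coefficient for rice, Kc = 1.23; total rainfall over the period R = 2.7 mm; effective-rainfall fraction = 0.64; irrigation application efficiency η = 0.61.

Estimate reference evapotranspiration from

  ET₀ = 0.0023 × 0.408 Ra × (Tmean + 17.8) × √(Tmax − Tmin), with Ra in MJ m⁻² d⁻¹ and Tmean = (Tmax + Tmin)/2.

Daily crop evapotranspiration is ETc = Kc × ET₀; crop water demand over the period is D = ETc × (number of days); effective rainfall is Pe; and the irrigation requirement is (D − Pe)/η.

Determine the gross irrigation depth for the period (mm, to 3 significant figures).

57.3 mm

Tmean = (25.5 + 16.4)/2 = 20.95 °C
0.408 Ra = 0.408 × 27.2 = 11.0976 mm/d equivalent
ET₀ = 0.0023 × 11.0976 × (20.95 + 17.8) × √9.1 = 0.0023 × 11.0976 × 38.75 × 3.0166 = 2.9836 mm/d
ETc = Kc × ET₀ = 1.23 × 2.9836 = 3.6698 mm/d
Crop demand D = ETc × 10 d = 3.6698 × 10 = 36.698 mm
Pe = 0.64 × 2.7 = 1.728 mm
D − Pe = 36.698 − 1.728 = 34.970 mm
Gross irrigation = 34.970 / 0.61 = 57.328 mm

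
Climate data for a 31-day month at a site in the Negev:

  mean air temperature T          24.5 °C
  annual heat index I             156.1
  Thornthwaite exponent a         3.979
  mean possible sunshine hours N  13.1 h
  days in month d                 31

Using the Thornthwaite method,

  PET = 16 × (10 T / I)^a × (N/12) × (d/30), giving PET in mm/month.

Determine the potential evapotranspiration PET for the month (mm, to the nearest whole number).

10T/I = 10 × 24.5 / 156.1 = 1.5695
(10T/I)^a = 1.5695^3.979 = 6.0108
Uncorrected PET = 16 × 6.0108 = 96.173 mm
Correction = (N/12)(d/30) = (13.1/12)(31/30) = 1.1281
PET = 96.173 × 1.1281 = 108.493 mm/month

108 mm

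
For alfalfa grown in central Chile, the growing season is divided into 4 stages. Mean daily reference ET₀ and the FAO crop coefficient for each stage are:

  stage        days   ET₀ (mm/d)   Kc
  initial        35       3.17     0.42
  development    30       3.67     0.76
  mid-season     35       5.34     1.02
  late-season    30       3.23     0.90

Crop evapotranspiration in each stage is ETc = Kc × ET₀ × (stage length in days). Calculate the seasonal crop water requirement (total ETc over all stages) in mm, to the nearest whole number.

initial: 0.42 × 3.17 × 35 = 46.60 mm
development: 0.76 × 3.67 × 30 = 83.68 mm
mid-season: 1.02 × 5.34 × 35 = 190.64 mm
late-season: 0.90 × 3.23 × 30 = 87.21 mm
Seasonal total = 408.13 mm

408 mm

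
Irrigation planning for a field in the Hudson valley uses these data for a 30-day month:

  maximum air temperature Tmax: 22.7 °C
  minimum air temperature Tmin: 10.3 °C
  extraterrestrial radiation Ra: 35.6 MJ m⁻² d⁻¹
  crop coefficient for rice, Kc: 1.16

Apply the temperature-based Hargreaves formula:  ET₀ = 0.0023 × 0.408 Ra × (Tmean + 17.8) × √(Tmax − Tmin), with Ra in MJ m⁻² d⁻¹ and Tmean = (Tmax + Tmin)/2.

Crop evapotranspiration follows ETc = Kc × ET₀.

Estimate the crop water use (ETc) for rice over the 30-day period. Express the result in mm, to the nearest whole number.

Tmean = (22.7 + 10.3)/2 = 16.50 °C
0.408 Ra = 0.408 × 35.6 = 14.5248 mm/d equivalent
ET₀ = 0.0023 × 14.5248 × (16.50 + 17.8) × √12.4 = 0.0023 × 14.5248 × 34.30 × 3.5214 = 4.0350 mm/d
ETc = Kc × ET₀ = 1.16 × 4.0350 = 4.6806 mm/d
Over 30 days: 4.6806 × 30 = 140.418 mm

140 mm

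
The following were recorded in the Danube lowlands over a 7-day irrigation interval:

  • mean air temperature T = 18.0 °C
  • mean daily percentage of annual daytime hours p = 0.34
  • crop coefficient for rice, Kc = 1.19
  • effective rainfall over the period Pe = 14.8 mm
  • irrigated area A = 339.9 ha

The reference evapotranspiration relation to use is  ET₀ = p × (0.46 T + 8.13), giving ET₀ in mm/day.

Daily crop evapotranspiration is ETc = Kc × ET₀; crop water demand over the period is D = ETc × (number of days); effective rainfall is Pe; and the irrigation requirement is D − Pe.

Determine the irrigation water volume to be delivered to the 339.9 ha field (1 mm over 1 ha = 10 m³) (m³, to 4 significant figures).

ET₀ = 0.34 × (0.46 × 18.0 + 8.13) = 0.34 × 16.410 = 5.5794 mm/d
ETc = Kc × ET₀ = 1.19 × 5.5794 = 6.6395 mm/d
Crop demand D = ETc × 7 d = 6.6395 × 7 = 46.477 mm
D − Pe = 46.477 − 14.8 = 31.677 mm
Volume = 31.677 mm × 339.9 ha × 10 = 107670.1 m³

107700 m³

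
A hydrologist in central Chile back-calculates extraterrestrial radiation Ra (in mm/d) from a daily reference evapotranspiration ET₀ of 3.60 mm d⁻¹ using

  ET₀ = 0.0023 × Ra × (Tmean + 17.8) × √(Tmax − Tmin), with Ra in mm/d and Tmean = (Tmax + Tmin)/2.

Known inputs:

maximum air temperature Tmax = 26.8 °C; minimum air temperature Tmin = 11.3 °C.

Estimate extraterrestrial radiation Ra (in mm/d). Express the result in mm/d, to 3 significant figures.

Tmean = 19.05 °C; √ΔT = 3.9370
Ra = ET₀ / [0.0023 × (Tmean+17.8) × √ΔT] = 3.60 / (0.0023 × 36.85 × 3.9370) = 10.789 mm/d

10.8 mm/d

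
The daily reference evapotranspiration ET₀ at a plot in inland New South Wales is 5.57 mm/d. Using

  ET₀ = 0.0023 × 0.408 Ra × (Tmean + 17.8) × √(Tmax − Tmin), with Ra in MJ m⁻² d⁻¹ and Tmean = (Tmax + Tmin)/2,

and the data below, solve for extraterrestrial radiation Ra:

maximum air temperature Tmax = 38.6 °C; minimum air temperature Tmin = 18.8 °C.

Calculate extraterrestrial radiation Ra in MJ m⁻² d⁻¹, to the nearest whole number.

29 MJ m⁻² d⁻¹

Tmean = (38.6+18.8)/2 = 28.70 °C; ΔT = 19.8
Ra = ET₀ / [0.0023 × 0.408 × (Tmean+17.8) × √ΔT]
   = 5.57 / (0.0023 × 0.408 × 46.50 × 4.4497) = 28.687 MJ m⁻² d⁻¹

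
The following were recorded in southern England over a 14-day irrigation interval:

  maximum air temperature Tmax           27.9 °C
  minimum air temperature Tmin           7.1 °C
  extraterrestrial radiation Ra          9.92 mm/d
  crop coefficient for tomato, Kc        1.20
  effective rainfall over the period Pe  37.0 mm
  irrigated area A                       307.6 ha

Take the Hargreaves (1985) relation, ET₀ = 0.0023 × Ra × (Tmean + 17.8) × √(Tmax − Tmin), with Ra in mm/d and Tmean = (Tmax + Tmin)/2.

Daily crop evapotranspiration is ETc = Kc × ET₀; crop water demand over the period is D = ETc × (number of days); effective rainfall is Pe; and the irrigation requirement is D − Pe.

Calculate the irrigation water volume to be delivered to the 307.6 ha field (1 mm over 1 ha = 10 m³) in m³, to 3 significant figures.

76000 m³

Tmean = (27.9 + 7.1)/2 = 17.50 °C
ET₀ = 0.0023 × 9.92 × (17.50 + 17.8) × √20.8 = 0.0023 × 9.92 × 35.30 × 4.5607 = 3.6732 mm/d
ETc = Kc × ET₀ = 1.20 × 3.6732 = 4.4078 mm/d
Crop demand D = ETc × 14 d = 4.4078 × 14 = 61.709 mm
D − Pe = 61.709 − 37.0 = 24.709 mm
Volume = 24.709 mm × 307.6 ha × 10 = 76004.9 m³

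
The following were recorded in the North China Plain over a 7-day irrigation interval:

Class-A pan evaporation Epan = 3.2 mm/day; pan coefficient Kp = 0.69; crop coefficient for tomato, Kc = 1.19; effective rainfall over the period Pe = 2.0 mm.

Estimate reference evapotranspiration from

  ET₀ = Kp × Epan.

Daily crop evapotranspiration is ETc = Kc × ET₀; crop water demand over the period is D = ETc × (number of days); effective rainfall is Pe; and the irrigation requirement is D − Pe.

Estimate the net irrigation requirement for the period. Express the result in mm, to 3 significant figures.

16.4 mm

ET₀ = 0.69 × 3.2 = 2.2080 mm/d
ETc = Kc × ET₀ = 1.19 × 2.2080 = 2.6275 mm/d
Crop demand D = ETc × 7 d = 2.6275 × 7 = 18.393 mm
D − Pe = 18.393 − 2.0 = 16.393 mm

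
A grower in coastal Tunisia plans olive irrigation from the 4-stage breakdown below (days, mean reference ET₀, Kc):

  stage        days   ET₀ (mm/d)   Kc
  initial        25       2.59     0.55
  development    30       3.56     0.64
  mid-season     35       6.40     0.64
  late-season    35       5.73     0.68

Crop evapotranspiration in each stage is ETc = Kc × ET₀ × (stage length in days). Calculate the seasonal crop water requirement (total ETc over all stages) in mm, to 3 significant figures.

initial: 0.55 × 2.59 × 25 = 35.61 mm
development: 0.64 × 3.56 × 30 = 68.35 mm
mid-season: 0.64 × 6.40 × 35 = 143.36 mm
late-season: 0.68 × 5.73 × 35 = 136.37 mm
Seasonal total = 383.69 mm

384 mm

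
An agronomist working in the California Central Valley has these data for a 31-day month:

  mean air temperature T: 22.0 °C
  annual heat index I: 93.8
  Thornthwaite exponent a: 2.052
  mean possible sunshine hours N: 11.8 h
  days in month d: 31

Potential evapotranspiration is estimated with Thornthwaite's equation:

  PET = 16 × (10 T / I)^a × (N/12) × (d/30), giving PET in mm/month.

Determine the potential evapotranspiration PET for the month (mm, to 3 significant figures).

93.5 mm

10T/I = 10 × 22.0 / 93.8 = 2.3454
(10T/I)^a = 2.3454^2.052 = 5.7502
Uncorrected PET = 16 × 5.7502 = 92.003 mm
Correction = (N/12)(d/30) = (11.8/12)(31/30) = 1.0161
PET = 92.003 × 1.0161 = 93.484 mm/month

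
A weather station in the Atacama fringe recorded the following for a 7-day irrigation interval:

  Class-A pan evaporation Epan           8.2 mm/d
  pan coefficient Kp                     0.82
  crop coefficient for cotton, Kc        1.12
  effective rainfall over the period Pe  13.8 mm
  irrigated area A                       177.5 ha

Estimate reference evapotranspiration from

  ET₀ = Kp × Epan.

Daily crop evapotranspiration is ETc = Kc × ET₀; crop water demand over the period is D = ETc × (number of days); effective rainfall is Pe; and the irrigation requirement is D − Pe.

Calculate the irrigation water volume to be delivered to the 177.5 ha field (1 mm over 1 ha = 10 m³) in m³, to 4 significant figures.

ET₀ = 0.82 × 8.2 = 6.7240 mm/d
ETc = Kc × ET₀ = 1.12 × 6.7240 = 7.5309 mm/d
Crop demand D = ETc × 7 d = 7.5309 × 7 = 52.716 mm
D − Pe = 52.716 − 13.8 = 38.916 mm
Volume = 38.916 mm × 177.5 ha × 10 = 69075.9 m³

69080 m³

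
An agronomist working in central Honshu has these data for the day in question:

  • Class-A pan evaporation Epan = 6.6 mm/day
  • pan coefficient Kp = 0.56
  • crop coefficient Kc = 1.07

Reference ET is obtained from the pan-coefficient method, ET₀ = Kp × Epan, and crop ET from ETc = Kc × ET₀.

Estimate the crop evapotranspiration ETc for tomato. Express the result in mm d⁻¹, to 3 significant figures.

3.95 mm d⁻¹

ET₀ = 0.56 × 6.6 = 3.6960 mm/d
ETc = Kc × ET₀ = 1.07 × 3.6960 = 3.9547 mm/d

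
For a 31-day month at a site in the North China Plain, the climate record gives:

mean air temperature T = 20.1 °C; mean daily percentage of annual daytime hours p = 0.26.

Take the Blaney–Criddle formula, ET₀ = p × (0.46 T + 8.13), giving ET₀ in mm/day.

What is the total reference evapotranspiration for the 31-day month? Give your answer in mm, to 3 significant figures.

ET₀ = 0.26 × (0.46 × 20.1 + 8.13) = 0.26 × 17.376 = 4.5178 mm/d
Monthly total = 4.5178 × 31 = 140.052 mm

140 mm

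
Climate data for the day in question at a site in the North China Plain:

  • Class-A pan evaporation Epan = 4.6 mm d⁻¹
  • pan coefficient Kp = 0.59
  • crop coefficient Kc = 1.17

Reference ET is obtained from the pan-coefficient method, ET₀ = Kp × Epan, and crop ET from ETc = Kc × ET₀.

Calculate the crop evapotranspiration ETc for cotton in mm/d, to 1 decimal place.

ET₀ = 0.59 × 4.6 = 2.7140 mm/d
ETc = Kc × ET₀ = 1.17 × 2.7140 = 3.1754 mm/d

3.2 mm/d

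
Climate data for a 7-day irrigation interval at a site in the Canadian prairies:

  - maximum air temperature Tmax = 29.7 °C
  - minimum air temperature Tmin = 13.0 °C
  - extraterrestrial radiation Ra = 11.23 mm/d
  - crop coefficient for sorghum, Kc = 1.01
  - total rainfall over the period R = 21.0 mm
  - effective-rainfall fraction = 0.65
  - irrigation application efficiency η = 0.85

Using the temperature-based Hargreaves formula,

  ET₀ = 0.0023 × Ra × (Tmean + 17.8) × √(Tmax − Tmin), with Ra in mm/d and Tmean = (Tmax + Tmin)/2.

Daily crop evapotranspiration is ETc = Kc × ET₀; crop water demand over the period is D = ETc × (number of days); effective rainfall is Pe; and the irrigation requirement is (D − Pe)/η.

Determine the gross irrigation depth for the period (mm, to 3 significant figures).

Tmean = (29.7 + 13.0)/2 = 21.35 °C
ET₀ = 0.0023 × 11.23 × (21.35 + 17.8) × √16.7 = 0.0023 × 11.23 × 39.15 × 4.0866 = 4.1324 mm/d
ETc = Kc × ET₀ = 1.01 × 4.1324 = 4.1737 mm/d
Crop demand D = ETc × 7 d = 4.1737 × 7 = 29.216 mm
Pe = 0.65 × 21.0 = 13.650 mm
D − Pe = 29.216 − 13.650 = 15.566 mm
Gross irrigation = 15.566 / 0.85 = 18.313 mm

18.3 mm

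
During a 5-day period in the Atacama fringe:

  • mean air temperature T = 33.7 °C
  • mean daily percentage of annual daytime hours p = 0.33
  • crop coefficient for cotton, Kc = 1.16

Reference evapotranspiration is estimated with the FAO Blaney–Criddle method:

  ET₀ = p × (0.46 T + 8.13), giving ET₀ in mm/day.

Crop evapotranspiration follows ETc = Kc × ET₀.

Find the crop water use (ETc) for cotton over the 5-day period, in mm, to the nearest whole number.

ET₀ = 0.33 × (0.46 × 33.7 + 8.13) = 0.33 × 23.632 = 7.7986 mm/d
ETc = Kc × ET₀ = 1.16 × 7.7986 = 9.0464 mm/d
Over 5 days: 9.0464 × 5 = 45.232 mm

45 mm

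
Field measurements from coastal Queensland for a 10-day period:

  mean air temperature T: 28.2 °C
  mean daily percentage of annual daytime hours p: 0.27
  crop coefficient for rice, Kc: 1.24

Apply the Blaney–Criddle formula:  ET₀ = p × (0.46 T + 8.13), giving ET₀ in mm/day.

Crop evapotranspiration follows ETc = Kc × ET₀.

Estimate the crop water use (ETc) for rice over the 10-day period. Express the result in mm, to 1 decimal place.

ET₀ = 0.27 × (0.46 × 28.2 + 8.13) = 0.27 × 21.102 = 5.6975 mm/d
ETc = Kc × ET₀ = 1.24 × 5.6975 = 7.0649 mm/d
Over 10 days: 7.0649 × 10 = 70.649 mm

70.6 mm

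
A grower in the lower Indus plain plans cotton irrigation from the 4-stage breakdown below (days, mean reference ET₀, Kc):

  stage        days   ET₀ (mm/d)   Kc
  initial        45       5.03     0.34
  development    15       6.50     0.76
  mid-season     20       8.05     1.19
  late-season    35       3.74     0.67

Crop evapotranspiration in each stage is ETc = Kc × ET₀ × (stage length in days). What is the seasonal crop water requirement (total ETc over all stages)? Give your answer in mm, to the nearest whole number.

initial: 0.34 × 5.03 × 45 = 76.96 mm
development: 0.76 × 6.50 × 15 = 74.10 mm
mid-season: 1.19 × 8.05 × 20 = 191.59 mm
late-season: 0.67 × 3.74 × 35 = 87.70 mm
Seasonal total = 430.35 mm

430 mm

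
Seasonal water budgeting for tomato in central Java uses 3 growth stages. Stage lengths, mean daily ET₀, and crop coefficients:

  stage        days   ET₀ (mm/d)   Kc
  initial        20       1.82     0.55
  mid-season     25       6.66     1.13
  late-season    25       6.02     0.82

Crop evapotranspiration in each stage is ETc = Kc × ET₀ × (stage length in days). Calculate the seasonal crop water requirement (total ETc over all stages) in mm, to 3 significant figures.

initial: 0.55 × 1.82 × 20 = 20.02 mm
mid-season: 1.13 × 6.66 × 25 = 188.15 mm
late-season: 0.82 × 6.02 × 25 = 123.41 mm
Seasonal total = 331.58 mm

332 mm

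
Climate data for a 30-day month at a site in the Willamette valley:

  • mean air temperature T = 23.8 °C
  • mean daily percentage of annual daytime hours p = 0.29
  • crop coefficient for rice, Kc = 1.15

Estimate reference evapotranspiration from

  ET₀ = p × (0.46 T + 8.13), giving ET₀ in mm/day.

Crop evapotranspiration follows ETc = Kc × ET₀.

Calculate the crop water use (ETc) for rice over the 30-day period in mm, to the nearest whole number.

ET₀ = 0.29 × (0.46 × 23.8 + 8.13) = 0.29 × 19.078 = 5.5326 mm/d
ETc = Kc × ET₀ = 1.15 × 5.5326 = 6.3625 mm/d
Over 30 days: 6.3625 × 30 = 190.875 mm

191 mm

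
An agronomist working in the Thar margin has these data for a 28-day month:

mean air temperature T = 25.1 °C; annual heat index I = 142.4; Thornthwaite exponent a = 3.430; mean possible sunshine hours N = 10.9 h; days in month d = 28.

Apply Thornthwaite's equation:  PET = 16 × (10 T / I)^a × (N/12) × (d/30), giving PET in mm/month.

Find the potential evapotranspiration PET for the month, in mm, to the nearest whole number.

10T/I = 10 × 25.1 / 142.4 = 1.7626
(10T/I)^a = 1.7626^3.430 = 6.9873
Uncorrected PET = 16 × 6.9873 = 111.797 mm
Correction = (N/12)(d/30) = (10.9/12)(28/30) = 0.8478
PET = 111.797 × 0.8478 = 94.781 mm/month

95 mm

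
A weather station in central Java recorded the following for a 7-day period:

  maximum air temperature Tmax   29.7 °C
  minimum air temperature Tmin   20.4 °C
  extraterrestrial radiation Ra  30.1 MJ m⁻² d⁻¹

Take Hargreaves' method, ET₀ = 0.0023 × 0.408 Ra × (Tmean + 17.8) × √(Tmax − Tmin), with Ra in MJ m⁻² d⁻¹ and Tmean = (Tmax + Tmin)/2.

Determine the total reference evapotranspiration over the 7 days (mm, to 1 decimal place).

Tmean = (29.7 + 20.4)/2 = 25.05 °C
0.408 Ra = 0.408 × 30.1 = 12.2808 mm/d equivalent
ET₀ = 0.0023 × 12.2808 × (25.05 + 17.8) × √9.3 = 0.0023 × 12.2808 × 42.85 × 3.0496 = 3.6910 mm/d
Over 7 days: 3.6910 × 7 = 25.837 mm

25.8 mm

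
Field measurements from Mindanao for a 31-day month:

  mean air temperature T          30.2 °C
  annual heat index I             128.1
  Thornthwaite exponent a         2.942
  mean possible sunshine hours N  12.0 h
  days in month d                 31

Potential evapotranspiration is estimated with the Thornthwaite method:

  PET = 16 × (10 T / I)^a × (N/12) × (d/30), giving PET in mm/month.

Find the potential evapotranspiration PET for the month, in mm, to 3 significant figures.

206 mm

10T/I = 10 × 30.2 / 128.1 = 2.3575
(10T/I)^a = 2.3575^2.942 = 12.4667
Uncorrected PET = 16 × 12.4667 = 199.467 mm
Correction = (N/12)(d/30) = (12.0/12)(31/30) = 1.0333
PET = 199.467 × 1.0333 = 206.109 mm/month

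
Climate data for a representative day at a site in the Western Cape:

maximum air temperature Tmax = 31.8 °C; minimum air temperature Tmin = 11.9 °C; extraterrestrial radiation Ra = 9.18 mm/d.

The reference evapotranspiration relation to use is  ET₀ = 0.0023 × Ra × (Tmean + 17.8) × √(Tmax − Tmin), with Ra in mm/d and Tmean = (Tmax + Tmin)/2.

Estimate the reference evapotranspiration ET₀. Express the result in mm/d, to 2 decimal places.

Tmean = (31.8 + 11.9)/2 = 21.85 °C
ET₀ = 0.0023 × 9.18 × (21.85 + 17.8) × √19.9 = 0.0023 × 9.18 × 39.65 × 4.4609 = 3.7345 mm/d

3.73 mm/d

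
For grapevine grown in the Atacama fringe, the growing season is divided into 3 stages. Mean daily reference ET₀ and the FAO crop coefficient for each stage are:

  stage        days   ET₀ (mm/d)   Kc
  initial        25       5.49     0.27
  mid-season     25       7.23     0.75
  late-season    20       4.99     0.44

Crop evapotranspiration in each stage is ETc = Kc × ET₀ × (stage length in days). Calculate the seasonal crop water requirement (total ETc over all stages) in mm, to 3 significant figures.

217 mm

initial: 0.27 × 5.49 × 25 = 37.06 mm
mid-season: 0.75 × 7.23 × 25 = 135.56 mm
late-season: 0.44 × 4.99 × 20 = 43.91 mm
Seasonal total = 216.53 mm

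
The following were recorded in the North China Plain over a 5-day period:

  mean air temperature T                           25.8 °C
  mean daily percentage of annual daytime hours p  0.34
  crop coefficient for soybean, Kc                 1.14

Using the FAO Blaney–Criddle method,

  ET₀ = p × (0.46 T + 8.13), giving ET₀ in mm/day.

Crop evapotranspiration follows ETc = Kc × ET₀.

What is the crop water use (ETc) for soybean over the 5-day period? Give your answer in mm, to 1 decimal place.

38.8 mm

ET₀ = 0.34 × (0.46 × 25.8 + 8.13) = 0.34 × 19.998 = 6.7993 mm/d
ETc = Kc × ET₀ = 1.14 × 6.7993 = 7.7512 mm/d
Over 5 days: 7.7512 × 5 = 38.756 mm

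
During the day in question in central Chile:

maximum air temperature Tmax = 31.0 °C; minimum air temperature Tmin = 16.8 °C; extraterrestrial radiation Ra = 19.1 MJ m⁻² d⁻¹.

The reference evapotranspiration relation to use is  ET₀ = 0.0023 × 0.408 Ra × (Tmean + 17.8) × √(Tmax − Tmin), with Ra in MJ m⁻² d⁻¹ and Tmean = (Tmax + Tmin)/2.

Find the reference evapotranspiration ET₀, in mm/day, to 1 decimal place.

Tmean = (31.0 + 16.8)/2 = 23.90 °C
0.408 Ra = 0.408 × 19.1 = 7.7928 mm/d equivalent
ET₀ = 0.0023 × 7.7928 × (23.90 + 17.8) × √14.2 = 0.0023 × 7.7928 × 41.70 × 3.7683 = 2.8165 mm/d

2.8 mm/day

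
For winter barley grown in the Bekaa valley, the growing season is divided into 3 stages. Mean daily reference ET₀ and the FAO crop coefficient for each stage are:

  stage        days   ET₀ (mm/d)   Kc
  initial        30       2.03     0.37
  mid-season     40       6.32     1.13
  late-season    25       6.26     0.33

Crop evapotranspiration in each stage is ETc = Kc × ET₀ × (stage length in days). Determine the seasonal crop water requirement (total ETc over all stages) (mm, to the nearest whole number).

360 mm

initial: 0.37 × 2.03 × 30 = 22.53 mm
mid-season: 1.13 × 6.32 × 40 = 285.66 mm
late-season: 0.33 × 6.26 × 25 = 51.65 mm
Seasonal total = 359.84 mm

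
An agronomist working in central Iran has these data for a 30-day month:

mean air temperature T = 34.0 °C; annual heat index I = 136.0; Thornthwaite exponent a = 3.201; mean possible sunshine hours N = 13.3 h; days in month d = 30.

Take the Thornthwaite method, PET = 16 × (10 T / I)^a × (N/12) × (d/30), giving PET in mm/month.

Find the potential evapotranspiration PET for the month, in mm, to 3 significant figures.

333 mm

10T/I = 10 × 34.0 / 136.0 = 2.5000
(10T/I)^a = 2.5000^3.201 = 18.7848
Uncorrected PET = 16 × 18.7848 = 300.557 mm
Correction = (N/12)(d/30) = (13.3/12)(30/30) = 1.1083
PET = 300.557 × 1.1083 = 333.107 mm/month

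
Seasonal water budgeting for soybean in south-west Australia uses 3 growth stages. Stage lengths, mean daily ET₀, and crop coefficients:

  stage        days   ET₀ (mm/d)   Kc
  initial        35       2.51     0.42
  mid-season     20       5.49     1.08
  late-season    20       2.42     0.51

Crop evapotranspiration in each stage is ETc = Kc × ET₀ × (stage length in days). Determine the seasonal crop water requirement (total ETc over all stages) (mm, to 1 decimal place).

180.2 mm

initial: 0.42 × 2.51 × 35 = 36.90 mm
mid-season: 1.08 × 5.49 × 20 = 118.58 mm
late-season: 0.51 × 2.42 × 20 = 24.68 mm
Seasonal total = 180.16 mm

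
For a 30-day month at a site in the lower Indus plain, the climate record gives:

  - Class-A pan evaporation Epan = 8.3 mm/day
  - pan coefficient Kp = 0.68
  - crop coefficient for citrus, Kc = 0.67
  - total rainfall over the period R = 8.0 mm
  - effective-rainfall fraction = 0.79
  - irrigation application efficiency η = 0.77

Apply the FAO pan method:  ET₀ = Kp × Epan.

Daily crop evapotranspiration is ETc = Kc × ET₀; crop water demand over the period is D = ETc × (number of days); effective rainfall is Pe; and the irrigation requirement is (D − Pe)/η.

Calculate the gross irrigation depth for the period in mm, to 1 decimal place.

139.1 mm

ET₀ = 0.68 × 8.3 = 5.6440 mm/d
ETc = Kc × ET₀ = 0.67 × 5.6440 = 3.7815 mm/d
Crop demand D = ETc × 30 d = 3.7815 × 30 = 113.445 mm
Pe = 0.79 × 8.0 = 6.320 mm
D − Pe = 113.445 − 6.320 = 107.125 mm
Gross irrigation = 107.125 / 0.77 = 139.123 mm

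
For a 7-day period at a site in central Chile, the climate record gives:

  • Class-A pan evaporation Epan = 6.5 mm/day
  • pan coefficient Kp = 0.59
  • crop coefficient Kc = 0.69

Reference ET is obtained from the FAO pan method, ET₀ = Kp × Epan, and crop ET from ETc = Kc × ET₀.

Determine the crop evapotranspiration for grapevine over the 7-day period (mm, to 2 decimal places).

18.52 mm

ET₀ = 0.59 × 6.5 = 3.8350 mm/d
ETc = Kc × ET₀ = 0.69 × 3.8350 = 2.6462 mm/d
Over 7 days: 2.6462 × 7 = 18.523 mm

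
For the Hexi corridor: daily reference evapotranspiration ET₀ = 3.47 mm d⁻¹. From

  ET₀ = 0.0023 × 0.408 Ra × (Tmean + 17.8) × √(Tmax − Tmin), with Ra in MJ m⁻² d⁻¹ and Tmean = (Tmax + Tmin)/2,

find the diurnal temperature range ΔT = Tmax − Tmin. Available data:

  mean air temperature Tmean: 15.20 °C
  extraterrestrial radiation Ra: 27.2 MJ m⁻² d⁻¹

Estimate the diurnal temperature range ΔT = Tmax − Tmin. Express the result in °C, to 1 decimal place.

√ΔT = ET₀ / [0.0023 × 0.408 × Ra × (Tmean+17.8)] = 3.47 / (0.0023 × 11.0976 × 33.00) = 4.1196
ΔT = 4.1196² = 16.971 °C

17.0 °C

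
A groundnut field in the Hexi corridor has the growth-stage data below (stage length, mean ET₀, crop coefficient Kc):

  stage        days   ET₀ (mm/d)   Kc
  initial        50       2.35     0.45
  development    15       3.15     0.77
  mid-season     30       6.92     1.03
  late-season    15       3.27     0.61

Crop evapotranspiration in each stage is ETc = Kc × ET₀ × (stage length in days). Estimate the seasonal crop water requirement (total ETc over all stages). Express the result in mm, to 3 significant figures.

333 mm

initial: 0.45 × 2.35 × 50 = 52.88 mm
development: 0.77 × 3.15 × 15 = 36.38 mm
mid-season: 1.03 × 6.92 × 30 = 213.83 mm
late-season: 0.61 × 3.27 × 15 = 29.92 mm
Seasonal total = 333.01 mm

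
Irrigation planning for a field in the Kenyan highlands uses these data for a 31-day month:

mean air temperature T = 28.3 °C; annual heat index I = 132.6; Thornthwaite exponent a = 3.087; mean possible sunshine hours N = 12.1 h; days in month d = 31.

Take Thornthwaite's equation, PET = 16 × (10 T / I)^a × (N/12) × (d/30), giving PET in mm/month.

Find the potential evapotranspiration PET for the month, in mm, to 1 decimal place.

10T/I = 10 × 28.3 / 132.6 = 2.1342
(10T/I)^a = 2.1342^3.087 = 10.3836
Uncorrected PET = 16 × 10.3836 = 166.138 mm
Correction = (N/12)(d/30) = (12.1/12)(31/30) = 1.0419
PET = 166.138 × 1.0419 = 173.099 mm/month

173.1 mm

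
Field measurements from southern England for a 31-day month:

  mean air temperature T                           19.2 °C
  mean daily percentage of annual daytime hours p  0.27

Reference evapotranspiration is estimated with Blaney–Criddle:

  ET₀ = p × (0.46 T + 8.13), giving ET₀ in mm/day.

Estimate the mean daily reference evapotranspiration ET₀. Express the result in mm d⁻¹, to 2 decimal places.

4.58 mm d⁻¹

ET₀ = 0.27 × (0.46 × 19.2 + 8.13) = 0.27 × 16.962 = 4.5797 mm/d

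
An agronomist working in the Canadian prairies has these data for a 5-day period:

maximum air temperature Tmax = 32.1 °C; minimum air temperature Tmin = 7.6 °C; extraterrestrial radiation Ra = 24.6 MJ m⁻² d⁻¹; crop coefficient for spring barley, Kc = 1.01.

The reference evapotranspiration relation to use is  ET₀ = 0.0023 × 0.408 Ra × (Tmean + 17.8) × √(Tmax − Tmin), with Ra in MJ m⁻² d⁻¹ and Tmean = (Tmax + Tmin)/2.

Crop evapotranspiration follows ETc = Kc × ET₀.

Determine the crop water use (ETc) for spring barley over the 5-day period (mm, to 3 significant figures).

Tmean = (32.1 + 7.6)/2 = 19.85 °C
0.408 Ra = 0.408 × 24.6 = 10.0368 mm/d equivalent
ET₀ = 0.0023 × 10.0368 × (19.85 + 17.8) × √24.5 = 0.0023 × 10.0368 × 37.65 × 4.9497 = 4.3020 mm/d
ETc = Kc × ET₀ = 1.01 × 4.3020 = 4.3450 mm/d
Over 5 days: 4.3450 × 5 = 21.725 mm

21.7 mm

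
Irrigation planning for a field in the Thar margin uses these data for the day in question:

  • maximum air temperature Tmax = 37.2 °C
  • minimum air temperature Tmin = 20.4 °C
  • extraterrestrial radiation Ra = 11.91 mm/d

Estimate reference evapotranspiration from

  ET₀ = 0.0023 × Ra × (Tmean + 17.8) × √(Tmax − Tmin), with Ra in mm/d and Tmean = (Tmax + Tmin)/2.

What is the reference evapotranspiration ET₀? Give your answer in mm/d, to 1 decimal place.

Tmean = (37.2 + 20.4)/2 = 28.80 °C
ET₀ = 0.0023 × 11.91 × (28.80 + 17.8) × √16.8 = 0.0023 × 11.91 × 46.60 × 4.0988 = 5.2322 mm/d

5.2 mm/d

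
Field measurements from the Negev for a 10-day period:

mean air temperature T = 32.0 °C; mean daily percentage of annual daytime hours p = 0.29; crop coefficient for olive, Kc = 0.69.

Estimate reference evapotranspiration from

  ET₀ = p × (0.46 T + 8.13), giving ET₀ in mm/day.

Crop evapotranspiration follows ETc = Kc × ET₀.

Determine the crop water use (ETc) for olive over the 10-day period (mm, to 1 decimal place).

45.7 mm

ET₀ = 0.29 × (0.46 × 32.0 + 8.13) = 0.29 × 22.850 = 6.6265 mm/d
ETc = Kc × ET₀ = 0.69 × 6.6265 = 4.5723 mm/d
Over 10 days: 4.5723 × 10 = 45.723 mm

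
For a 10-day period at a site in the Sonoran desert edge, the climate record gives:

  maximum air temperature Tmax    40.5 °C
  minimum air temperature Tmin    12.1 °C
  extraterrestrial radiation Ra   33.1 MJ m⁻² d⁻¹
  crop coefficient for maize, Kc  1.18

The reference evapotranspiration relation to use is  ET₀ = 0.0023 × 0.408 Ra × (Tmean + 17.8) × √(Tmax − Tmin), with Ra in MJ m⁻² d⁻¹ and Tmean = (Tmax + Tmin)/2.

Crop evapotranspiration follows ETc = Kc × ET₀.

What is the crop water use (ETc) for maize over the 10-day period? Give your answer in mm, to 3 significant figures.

86.1 mm

Tmean = (40.5 + 12.1)/2 = 26.30 °C
0.408 Ra = 0.408 × 33.1 = 13.5048 mm/d equivalent
ET₀ = 0.0023 × 13.5048 × (26.30 + 17.8) × √28.4 = 0.0023 × 13.5048 × 44.10 × 5.3292 = 7.2999 mm/d
ETc = Kc × ET₀ = 1.18 × 7.2999 = 8.6139 mm/d
Over 10 days: 8.6139 × 10 = 86.139 mm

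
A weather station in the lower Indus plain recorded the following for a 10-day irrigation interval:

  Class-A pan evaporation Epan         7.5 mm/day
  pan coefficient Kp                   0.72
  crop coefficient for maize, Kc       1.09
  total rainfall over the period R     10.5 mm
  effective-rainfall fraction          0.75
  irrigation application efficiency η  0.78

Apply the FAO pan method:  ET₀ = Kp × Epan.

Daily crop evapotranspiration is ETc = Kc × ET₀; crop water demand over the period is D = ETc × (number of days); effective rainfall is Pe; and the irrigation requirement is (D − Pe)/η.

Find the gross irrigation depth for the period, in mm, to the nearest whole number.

ET₀ = 0.72 × 7.5 = 5.4000 mm/d
ETc = Kc × ET₀ = 1.09 × 5.4000 = 5.8860 mm/d
Crop demand D = ETc × 10 d = 5.8860 × 10 = 58.860 mm
Pe = 0.75 × 10.5 = 7.875 mm
D − Pe = 58.860 − 7.875 = 50.985 mm
Gross irrigation = 50.985 / 0.78 = 65.365 mm

65 mm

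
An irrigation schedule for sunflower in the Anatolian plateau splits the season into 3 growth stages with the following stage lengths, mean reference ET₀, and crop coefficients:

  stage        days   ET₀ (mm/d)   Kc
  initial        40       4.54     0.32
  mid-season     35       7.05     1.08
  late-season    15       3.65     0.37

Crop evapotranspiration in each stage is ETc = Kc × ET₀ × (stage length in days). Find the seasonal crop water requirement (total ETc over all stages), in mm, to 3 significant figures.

initial: 0.32 × 4.54 × 40 = 58.11 mm
mid-season: 1.08 × 7.05 × 35 = 266.49 mm
late-season: 0.37 × 3.65 × 15 = 20.26 mm
Seasonal total = 344.86 mm

345 mm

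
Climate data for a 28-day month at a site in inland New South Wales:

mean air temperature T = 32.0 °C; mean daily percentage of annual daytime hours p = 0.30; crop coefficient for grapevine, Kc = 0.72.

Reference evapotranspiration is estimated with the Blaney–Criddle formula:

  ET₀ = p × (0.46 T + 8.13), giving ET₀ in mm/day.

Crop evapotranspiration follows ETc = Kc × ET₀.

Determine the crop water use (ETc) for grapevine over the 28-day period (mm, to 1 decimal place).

ET₀ = 0.30 × (0.46 × 32.0 + 8.13) = 0.30 × 22.850 = 6.8550 mm/d
ETc = Kc × ET₀ = 0.72 × 6.8550 = 4.9356 mm/d
Over 28 days: 4.9356 × 28 = 138.197 mm

138.2 mm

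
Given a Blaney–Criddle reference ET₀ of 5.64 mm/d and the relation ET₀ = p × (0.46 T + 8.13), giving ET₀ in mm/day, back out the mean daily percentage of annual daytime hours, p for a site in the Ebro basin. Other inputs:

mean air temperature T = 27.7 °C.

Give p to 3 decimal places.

p = ET₀ / (0.46 T + 8.13) = 5.64 / (0.46 × 27.7 + 8.13) = 5.64 / 20.872 = 0.2702

0.270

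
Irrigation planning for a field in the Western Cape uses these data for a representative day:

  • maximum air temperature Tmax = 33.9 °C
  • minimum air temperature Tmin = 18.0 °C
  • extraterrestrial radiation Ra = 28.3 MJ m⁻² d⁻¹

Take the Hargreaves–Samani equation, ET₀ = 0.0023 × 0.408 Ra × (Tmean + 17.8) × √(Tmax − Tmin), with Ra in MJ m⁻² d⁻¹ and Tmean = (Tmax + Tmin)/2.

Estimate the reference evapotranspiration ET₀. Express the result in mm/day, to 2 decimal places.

4.63 mm/day

Tmean = (33.9 + 18.0)/2 = 25.95 °C
0.408 Ra = 0.408 × 28.3 = 11.5464 mm/d equivalent
ET₀ = 0.0023 × 11.5464 × (25.95 + 17.8) × √15.9 = 0.0023 × 11.5464 × 43.75 × 3.9875 = 4.6329 mm/d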